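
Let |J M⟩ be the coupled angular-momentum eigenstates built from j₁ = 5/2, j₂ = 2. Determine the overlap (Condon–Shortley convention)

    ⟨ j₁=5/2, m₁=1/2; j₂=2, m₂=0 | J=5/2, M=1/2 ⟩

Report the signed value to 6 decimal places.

-0.478091

√[6·2!3!2!/8! · 3!2!2!2!3!2!] = √(72/35)
  +(−1)^0/∏(0,2,2,2,1,0)! = 1/8  (running 1/8)
  +(−1)^1/∏(1,1,1,1,2,1)! = -1/2  (running -3/8)
  +(−1)^2/∏(2,0,0,0,3,2)! = 1/24  (running -1/3)
⟨..|..⟩ = √(72/35)·(-1/3) = -0.478091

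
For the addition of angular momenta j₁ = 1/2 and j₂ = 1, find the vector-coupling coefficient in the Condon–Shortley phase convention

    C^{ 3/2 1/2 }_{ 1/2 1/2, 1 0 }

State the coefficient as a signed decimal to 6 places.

+√(2/3) = +0.816497

j₁+j₂−J=0  J+j₁−j₂=1  J−j₁+j₂=2  j₁+j₂+J+1=4
(j₁±m₁, j₂±m₂, J±M) = (1,0,1,1,2,1)
P² = 2/3
sum k=0..0:
  [0] +1/1 = 1
S = 1
C² = P²·S² = 2/3 ; C = +0.816497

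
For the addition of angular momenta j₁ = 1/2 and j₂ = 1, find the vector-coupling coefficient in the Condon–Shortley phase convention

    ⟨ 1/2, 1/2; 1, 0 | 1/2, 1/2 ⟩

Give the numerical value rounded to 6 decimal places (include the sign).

triangle: 1!×0!×1!/3! = 1/6
(j±m)!: 1!×0!×1!×1!×1!×0! = 1
prefactor² = (2J+1)×Δ×N² = 1/3
  k=0: +1/(0!×1!×0!×1!×0!×0!) = 1
Σ = 1  ⇒  CG² = 1/3×1² = 1/3
CG = +√(1/3) = +0.577350

+√(1/3) ≈ +0.577350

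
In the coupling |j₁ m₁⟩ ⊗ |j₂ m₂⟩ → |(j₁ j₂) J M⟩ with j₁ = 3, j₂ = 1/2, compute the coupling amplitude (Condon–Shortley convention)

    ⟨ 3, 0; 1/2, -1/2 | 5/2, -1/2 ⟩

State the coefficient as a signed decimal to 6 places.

+√(3/7) ≈ +0.654654

√[6·1!5!0!/7! · 3!3!0!1!2!3!] = √(432/7)
  +(−1)^0/∏(0,1,3,0,2,0)! = 1/12  (running 1/12)
⟨..|..⟩ = √(432/7)·(1/12) = +0.654654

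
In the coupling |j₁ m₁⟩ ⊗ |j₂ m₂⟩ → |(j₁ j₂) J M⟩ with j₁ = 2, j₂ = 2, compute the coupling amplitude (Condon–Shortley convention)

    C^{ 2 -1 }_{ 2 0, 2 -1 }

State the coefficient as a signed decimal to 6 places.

-0.267261

j₁+j₂−J=2  J+j₁−j₂=2  J−j₁+j₂=2  j₁+j₂+J+1=7
(j₁±m₁, j₂±m₂, J±M) = (2,2,1,3,1,3)
P² = 8/7
sum k=0..1:
  [0] +1/4 = 1/4
  [1] −1/2 = -1/2
S = -1/4
C² = P²·S² = 1/14 ; C = -0.267261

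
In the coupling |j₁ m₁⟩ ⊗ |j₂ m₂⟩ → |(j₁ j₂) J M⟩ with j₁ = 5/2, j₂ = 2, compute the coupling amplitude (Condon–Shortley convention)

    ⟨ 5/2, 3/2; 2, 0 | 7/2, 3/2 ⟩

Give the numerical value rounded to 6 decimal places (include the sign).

+√(2/7) = +0.534522

triangle: 1!×4!×3!/9! = 144/362880
(j±m)!: 4!×1!×2!×2!×5!×2! = 23040
prefactor² = (2J+1)×Δ×N² = 512/7
  k=0: +1/(0!×1!×1!×2!×3!×1!) = 1/12
  k=1: −1/(1!×0!×0!×1!×4!×2!) = -1/48
Σ = 1/16  ⇒  CG² = 512/7×1/16² = 2/7
CG = +√(2/7) = +0.534522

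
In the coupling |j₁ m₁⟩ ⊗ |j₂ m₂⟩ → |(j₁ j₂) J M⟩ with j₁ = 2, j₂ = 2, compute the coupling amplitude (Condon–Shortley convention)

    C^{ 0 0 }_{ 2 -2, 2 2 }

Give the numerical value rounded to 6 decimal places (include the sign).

+√(1/5) = +0.447214

√[1·4!0!0!/5! · 0!4!4!0!0!0!] = √(576/5)
  +(−1)^4/∏(4,0,0,0,0,0)! = 1/24  (running 1/24)
⟨..|..⟩ = √(576/5)·(1/24) = +0.447214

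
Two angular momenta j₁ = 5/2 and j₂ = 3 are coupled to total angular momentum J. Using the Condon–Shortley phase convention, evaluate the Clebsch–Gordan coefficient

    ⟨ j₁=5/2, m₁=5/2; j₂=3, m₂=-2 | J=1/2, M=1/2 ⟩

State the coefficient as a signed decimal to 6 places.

+0.218218

triangle: 5!×0!×1!/7! = 120/5040
(j±m)!: 5!×0!×1!×5!×1!×0! = 14400
prefactor² = (2J+1)×Δ×N² = 4800/7
  k=0: +1/(0!×5!×0!×1!×0!×0!) = 1/120
Σ = 1/120  ⇒  CG² = 4800/7×1/120² = 1/21
CG = +√(1/21) = +0.218218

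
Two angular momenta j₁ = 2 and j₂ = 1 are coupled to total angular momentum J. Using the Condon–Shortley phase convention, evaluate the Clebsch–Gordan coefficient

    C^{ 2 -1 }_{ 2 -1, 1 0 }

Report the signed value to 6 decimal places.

triangle: 1!×3!×1!/6! = 6/720
(j±m)!: 1!×3!×1!×1!×1!×3! = 36
prefactor² = (2J+1)×Δ×N² = 3/2
  k=0: +1/(0!×1!×3!×1!×0!×0!) = 1/6
  k=1: −1/(1!×0!×2!×0!×1!×1!) = -1/2
Σ = -1/3  ⇒  CG² = 3/2×(-1/3)² = 1/6
CG = −√(1/6) = -0.408248

-0.408248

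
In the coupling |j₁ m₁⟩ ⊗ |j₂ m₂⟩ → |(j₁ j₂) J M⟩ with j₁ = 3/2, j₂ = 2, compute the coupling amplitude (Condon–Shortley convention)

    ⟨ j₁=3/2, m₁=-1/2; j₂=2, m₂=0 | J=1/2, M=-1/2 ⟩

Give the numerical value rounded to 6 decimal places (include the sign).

j₁+j₂−J=3  J+j₁−j₂=0  J−j₁+j₂=1  j₁+j₂+J+1=5
(j₁±m₁, j₂±m₂, J±M) = (1,2,2,2,0,1)
P² = 4/5
sum k=2..2:
  [2] +1/2 = 1/2
S = 1/2
C² = P²·S² = 1/5 ; C = +0.447214

+√(1/5) ≈ +0.447214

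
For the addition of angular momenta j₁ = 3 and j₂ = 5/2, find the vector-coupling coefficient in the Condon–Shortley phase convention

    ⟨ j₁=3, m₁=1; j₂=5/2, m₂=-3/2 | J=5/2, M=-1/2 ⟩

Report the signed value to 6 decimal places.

triangle: 3!×3!×2!/9! = 72/362880
(j±m)!: 4!×2!×1!×4!×2!×3! = 13824
prefactor² = (2J+1)×Δ×N² = 576/35
  k=0: +1/(0!×3!×2!×1!×1!×1!) = 1/12
  k=1: −1/(1!×2!×1!×0!×2!×2!) = -1/8
Σ = -1/24  ⇒  CG² = 576/35×(-1/24)² = 1/35
CG = −√(1/35) = -0.169031

-0.169031  (= −√(1/35))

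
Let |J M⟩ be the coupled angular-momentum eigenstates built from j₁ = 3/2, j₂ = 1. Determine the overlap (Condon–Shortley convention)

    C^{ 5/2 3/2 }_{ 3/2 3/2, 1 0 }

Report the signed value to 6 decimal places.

j₁+j₂−J=0  J+j₁−j₂=3  J−j₁+j₂=2  j₁+j₂+J+1=6
(j₁±m₁, j₂±m₂, J±M) = (3,0,1,1,4,1)
P² = 72/5
sum k=0..0:
  [0] +1/6 = 1/6
S = 1/6
C² = P²·S² = 2/5 ; C = +0.632456

+0.632456  (= +√(2/5))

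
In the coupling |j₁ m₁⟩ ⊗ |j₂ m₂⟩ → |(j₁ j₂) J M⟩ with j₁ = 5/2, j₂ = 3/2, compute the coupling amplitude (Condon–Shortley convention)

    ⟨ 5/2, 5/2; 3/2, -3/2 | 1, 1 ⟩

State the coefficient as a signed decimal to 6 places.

+0.707107

j₁+j₂−J=3  J+j₁−j₂=2  J−j₁+j₂=0  j₁+j₂+J+1=6
(j₁±m₁, j₂±m₂, J±M) = (5,0,0,3,2,0)
P² = 72
sum k=0..0:
  [0] +1/12 = 1/12
S = 1/12
C² = P²·S² = 1/2 ; C = +0.707107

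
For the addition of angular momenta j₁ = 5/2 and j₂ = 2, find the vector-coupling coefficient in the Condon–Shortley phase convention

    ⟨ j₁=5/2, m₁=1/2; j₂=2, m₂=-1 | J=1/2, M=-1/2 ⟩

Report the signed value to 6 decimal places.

−√(2/15) ≈ -0.365148

j₁+j₂−J=4  J+j₁−j₂=1  J−j₁+j₂=0  j₁+j₂+J+1=6
(j₁±m₁, j₂±m₂, J±M) = (3,2,1,3,0,1)
P² = 24/5
sum k=1..1:
  [1] −1/6 = -1/6
S = -1/6
C² = P²·S² = 2/15 ; C = -0.365148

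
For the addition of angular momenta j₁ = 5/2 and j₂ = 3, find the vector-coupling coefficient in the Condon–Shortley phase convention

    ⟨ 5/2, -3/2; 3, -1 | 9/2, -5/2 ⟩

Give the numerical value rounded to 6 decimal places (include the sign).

−√(10/99) ≈ -0.317821

triangle: 1!×4!×5!/11! = 2880/39916800
(j±m)!: 1!×4!×2!×4!×2!×7! = 11612160
prefactor² = (2J+1)×Δ×N² = 92160/11
  k=0: +1/(0!×1!×4!×2!×0!×3!) = 1/288
  k=1: −1/(1!×0!×3!×1!×1!×4!) = -1/144
Σ = -1/288  ⇒  CG² = 92160/11×(-1/288)² = 10/99
CG = −√(10/99) = -0.317821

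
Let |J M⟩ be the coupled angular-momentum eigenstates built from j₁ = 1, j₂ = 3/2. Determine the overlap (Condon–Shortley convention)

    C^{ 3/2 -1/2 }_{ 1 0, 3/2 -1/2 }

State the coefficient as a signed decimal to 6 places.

+0.258199

√[4·1!1!2!/5! · 1!1!1!2!1!2!] = √(4/15)
  +(−1)^0/∏(0,1,1,1,0,1)! = 1  (running 1)
  +(−1)^1/∏(1,0,0,0,1,2)! = -1/2  (running 1/2)
⟨..|..⟩ = √(4/15)·(1/2) = +0.258199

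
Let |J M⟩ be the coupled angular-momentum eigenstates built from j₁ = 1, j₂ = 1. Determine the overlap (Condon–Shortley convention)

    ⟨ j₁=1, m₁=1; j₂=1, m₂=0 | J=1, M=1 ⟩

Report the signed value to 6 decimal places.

+√(1/2) = +0.707107

triangle: 1!·1!·1!/4! = 1/24
(j±m)!: 2!·0!·1!·1!·2!·0! = 4
prefactor² = (2J+1)·Δ·N² = 1/2
  k=0: +1/(0!·1!·0!·1!·1!·0!) = 1
Σ = 1  ⇒  CG² = 1/2·1² = 1/2
CG = +√(1/2) = +0.707107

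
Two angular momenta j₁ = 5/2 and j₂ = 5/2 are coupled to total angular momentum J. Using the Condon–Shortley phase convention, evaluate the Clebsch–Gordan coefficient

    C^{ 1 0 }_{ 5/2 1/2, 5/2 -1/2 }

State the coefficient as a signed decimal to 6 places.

+√(1/70) ≈ +0.119523

√[3·4!1!1!/7! · 3!2!2!3!1!1!] = √(72/35)
  +(−1)^1/∏(1,3,1,1,0,0)! = -1/6  (running -1/6)
  +(−1)^2/∏(2,2,0,0,1,1)! = 1/4  (running 1/12)
⟨..|..⟩ = √(72/35)·(1/12) = +0.119523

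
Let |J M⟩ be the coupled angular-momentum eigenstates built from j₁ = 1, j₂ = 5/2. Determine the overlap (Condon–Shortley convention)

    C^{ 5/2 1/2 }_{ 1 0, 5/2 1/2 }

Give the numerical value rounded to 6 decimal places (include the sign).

−√(1/35) ≈ -0.169031

√[6·1!1!4!/7! · 1!1!3!2!3!2!] = √(144/35)
  +(−1)^0/∏(0,1,1,3,0,1)! = 1/6  (running 1/6)
  +(−1)^1/∏(1,0,0,2,1,2)! = -1/4  (running -1/12)
⟨..|..⟩ = √(144/35)·(-1/12) = -0.169031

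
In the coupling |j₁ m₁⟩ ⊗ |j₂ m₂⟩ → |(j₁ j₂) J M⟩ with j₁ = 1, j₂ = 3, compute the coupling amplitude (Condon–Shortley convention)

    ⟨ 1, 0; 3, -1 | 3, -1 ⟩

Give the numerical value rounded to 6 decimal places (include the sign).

+0.288675

√[7·1!1!5!/8! · 1!1!2!4!2!4!] = √(48)
  +(−1)^0/∏(0,1,1,2,0,3)! = 1/12  (running 1/12)
  +(−1)^1/∏(1,0,0,1,1,4)! = -1/24  (running 1/24)
⟨..|..⟩ = √(48)·(1/24) = +0.288675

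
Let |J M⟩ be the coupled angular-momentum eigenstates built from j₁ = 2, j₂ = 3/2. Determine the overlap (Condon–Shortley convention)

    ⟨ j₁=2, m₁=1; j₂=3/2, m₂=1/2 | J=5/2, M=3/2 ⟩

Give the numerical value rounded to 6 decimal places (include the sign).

j₁+j₂−J=1  J+j₁−j₂=3  J−j₁+j₂=2  j₁+j₂+J+1=7
(j₁±m₁, j₂±m₂, J±M) = (3,1,2,1,4,1)
P² = 144/35
sum k=0..1:
  [0] +1/4 = 1/4
  [1] −1/6 = -1/6
S = 1/12
C² = P²·S² = 1/35 ; C = +0.169031

+0.169031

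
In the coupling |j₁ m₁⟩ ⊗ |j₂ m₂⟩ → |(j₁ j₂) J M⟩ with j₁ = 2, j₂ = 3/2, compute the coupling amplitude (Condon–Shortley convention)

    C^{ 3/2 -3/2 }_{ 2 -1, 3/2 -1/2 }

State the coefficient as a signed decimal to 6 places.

-0.632456  (= −√(2/5))

triangle: 2!·2!·1!/6! = 4/720
(j±m)!: 1!·3!·1!·2!·0!·3! = 72
prefactor² = (2J+1)·Δ·N² = 8/5
  k=1: −1/(1!·1!·2!·0!·0!·1!) = -1/2
Σ = -1/2  ⇒  CG² = 8/5·(-1/2)² = 2/5
CG = −√(2/5) = -0.632456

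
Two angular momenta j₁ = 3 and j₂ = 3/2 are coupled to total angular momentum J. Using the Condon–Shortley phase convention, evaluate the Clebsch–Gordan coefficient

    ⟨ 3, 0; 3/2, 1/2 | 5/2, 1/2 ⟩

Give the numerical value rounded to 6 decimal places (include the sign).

-0.414039

j₁+j₂−J=2  J+j₁−j₂=4  J−j₁+j₂=1  j₁+j₂+J+1=8
(j₁±m₁, j₂±m₂, J±M) = (3,3,2,1,3,2)
P² = 216/35
sum k=1..2:
  [1] −1/4 = -1/4
  [2] +1/12 = 1/12
S = -1/6
C² = P²·S² = 6/35 ; C = -0.414039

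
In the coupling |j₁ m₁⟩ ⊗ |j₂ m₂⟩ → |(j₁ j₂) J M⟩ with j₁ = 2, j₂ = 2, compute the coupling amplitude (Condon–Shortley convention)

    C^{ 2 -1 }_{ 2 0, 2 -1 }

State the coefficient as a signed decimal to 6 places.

−√(1/14) = -0.267261

j₁+j₂−J=2  J+j₁−j₂=2  J−j₁+j₂=2  j₁+j₂+J+1=7
(j₁±m₁, j₂±m₂, J±M) = (2,2,1,3,1,3)
P² = 8/7
sum k=0..1:
  [0] +1/4 = 1/4
  [1] −1/2 = -1/2
S = -1/4
C² = P²·S² = 1/14 ; C = -0.267261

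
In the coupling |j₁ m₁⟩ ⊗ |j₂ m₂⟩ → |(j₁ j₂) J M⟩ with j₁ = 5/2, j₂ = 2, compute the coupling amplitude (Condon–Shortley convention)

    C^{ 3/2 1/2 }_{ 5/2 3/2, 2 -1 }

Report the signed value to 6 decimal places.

j₁+j₂−J=3  J+j₁−j₂=2  J−j₁+j₂=1  j₁+j₂+J+1=7
(j₁±m₁, j₂±m₂, J±M) = (4,1,1,3,2,1)
P² = 96/35
sum k=0..1:
  [0] +1/6 = 1/6
  [1] −1/4 = -1/4
S = -1/12
C² = P²·S² = 2/105 ; C = -0.138013

−√(2/105) ≈ -0.138013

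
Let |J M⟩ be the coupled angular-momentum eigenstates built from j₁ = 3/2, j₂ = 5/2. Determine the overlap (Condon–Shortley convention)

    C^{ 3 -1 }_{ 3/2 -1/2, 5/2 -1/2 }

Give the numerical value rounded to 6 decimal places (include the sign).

-0.129099  (= −√(1/60))

√[7·1!2!4!/8! · 1!2!2!3!2!4!] = √(48/5)
  +(−1)^0/∏(0,1,2,2,0,2)! = 1/8  (running 1/8)
  +(−1)^1/∏(1,0,1,1,1,3)! = -1/6  (running -1/24)
⟨..|..⟩ = √(48/5)·(-1/24) = -0.129099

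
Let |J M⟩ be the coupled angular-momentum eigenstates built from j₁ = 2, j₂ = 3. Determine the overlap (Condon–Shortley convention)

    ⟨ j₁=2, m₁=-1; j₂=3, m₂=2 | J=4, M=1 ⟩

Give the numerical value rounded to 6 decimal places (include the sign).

triangle: 1!·3!·5!/10! = 720/3628800
(j±m)!: 1!·3!·5!·1!·5!·3! = 518400
prefactor² = (2J+1)·Δ·N² = 6480/7
  k=0: +1/(0!·1!·3!·5!·0!·0!) = 1/720
  k=1: −1/(1!·0!·2!·4!·1!·1!) = -1/48
Σ = -7/360  ⇒  CG² = 6480/7·(-7/360)² = 7/20
CG = −√(7/20) = -0.591608

−√(7/20) ≈ -0.591608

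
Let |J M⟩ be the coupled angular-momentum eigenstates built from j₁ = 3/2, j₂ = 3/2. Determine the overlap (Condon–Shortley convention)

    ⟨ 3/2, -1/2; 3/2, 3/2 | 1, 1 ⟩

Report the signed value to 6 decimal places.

+0.547723  (= +√(3/10))

j₁+j₂−J=2  J+j₁−j₂=1  J−j₁+j₂=1  j₁+j₂+J+1=5
(j₁±m₁, j₂±m₂, J±M) = (1,2,3,0,2,0)
P² = 6/5
sum k=2..2:
  [2] +1/2 = 1/2
S = 1/2
C² = P²·S² = 3/10 ; C = +0.547723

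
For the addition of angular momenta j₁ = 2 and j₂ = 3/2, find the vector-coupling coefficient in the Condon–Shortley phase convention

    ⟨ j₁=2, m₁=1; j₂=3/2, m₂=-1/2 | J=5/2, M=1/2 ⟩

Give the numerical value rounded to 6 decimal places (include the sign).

√[6·1!3!2!/7! · 3!1!1!2!3!2!] = √(72/35)
  +(−1)^0/∏(0,1,1,1,2,1)! = 1/2  (running 1/2)
  +(−1)^1/∏(1,0,0,0,3,2)! = -1/12  (running 5/12)
⟨..|..⟩ = √(72/35)·(5/12) = +0.597614

+0.597614  (= +√(5/14))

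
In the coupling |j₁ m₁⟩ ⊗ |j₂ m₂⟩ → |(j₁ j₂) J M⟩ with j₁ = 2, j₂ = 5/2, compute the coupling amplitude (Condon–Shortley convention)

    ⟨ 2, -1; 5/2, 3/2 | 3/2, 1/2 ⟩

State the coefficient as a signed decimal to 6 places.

+√(2/105) ≈ +0.138013

triangle: 3!×1!×2!/7! = 12/5040
(j±m)!: 1!×3!×4!×1!×2!×1! = 288
prefactor² = (2J+1)×Δ×N² = 96/35
  k=2: +1/(2!×1!×1!×2!×0!×0!) = 1/4
  k=3: −1/(3!×0!×0!×1!×1!×1!) = -1/6
Σ = 1/12  ⇒  CG² = 96/35×1/12² = 2/105
CG = +√(2/105) = +0.138013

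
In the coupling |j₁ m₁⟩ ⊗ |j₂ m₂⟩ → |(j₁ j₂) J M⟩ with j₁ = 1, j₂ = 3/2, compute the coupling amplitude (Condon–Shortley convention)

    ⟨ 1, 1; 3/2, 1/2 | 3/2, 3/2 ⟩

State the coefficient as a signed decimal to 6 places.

+√(2/5) = +0.632456

j₁+j₂−J=1  J+j₁−j₂=1  J−j₁+j₂=2  j₁+j₂+J+1=5
(j₁±m₁, j₂±m₂, J±M) = (2,0,2,1,3,0)
P² = 8/5
sum k=0..0:
  [0] +1/2 = 1/2
S = 1/2
C² = P²·S² = 2/5 ; C = +0.632456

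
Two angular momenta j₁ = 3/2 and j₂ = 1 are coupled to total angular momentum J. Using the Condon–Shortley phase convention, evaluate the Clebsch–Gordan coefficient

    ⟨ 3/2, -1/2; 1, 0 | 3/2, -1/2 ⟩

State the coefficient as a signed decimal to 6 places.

√[4·1!2!1!/5! · 1!2!1!1!1!2!] = √(4/15)
  +(−1)^0/∏(0,1,2,1,0,0)! = 1/2  (running 1/2)
  +(−1)^1/∏(1,0,1,0,1,1)! = -1  (running -1/2)
⟨..|..⟩ = √(4/15)·(-1/2) = -0.258199

−√(1/15) = -0.258199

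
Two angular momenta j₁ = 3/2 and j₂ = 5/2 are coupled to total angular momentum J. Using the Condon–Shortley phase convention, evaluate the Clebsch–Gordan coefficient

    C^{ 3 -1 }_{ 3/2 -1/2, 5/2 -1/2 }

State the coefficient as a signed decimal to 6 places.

-0.129099  (= −√(1/60))

√[7·1!2!4!/8! · 1!2!2!3!2!4!] = √(48/5)
  +(−1)^0/∏(0,1,2,2,0,2)! = 1/8  (running 1/8)
  +(−1)^1/∏(1,0,1,1,1,3)! = -1/6  (running -1/24)
⟨..|..⟩ = √(48/5)·(-1/24) = -0.129099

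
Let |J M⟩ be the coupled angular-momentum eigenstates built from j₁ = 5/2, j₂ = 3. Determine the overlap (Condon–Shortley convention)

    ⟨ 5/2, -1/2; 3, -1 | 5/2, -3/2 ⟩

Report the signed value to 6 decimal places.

triangle: 3!·2!·3!/9! = 72/362880
(j±m)!: 2!·3!·2!·4!·1!·4! = 13824
prefactor² = (2J+1)·Δ·N² = 576/35
  k=1: −1/(1!·2!·2!·1!·0!·2!) = -1/8
  k=2: +1/(2!·1!·1!·0!·1!·3!) = 1/12
Σ = -1/24  ⇒  CG² = 576/35·(-1/24)² = 1/35
CG = −√(1/35) = -0.169031

-0.169031  (= −√(1/35))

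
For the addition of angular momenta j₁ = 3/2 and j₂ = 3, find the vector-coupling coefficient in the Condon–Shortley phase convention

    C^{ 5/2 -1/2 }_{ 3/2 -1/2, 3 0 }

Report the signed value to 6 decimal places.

√[6·2!1!4!/8! · 1!2!3!3!2!3!] = √(216/35)
  +(−1)^1/∏(1,1,1,2,0,2)! = -1/4  (running -1/4)
  +(−1)^2/∏(2,0,0,1,1,3)! = 1/12  (running -1/6)
⟨..|..⟩ = √(216/35)·(-1/6) = -0.414039

−√(6/35) = -0.414039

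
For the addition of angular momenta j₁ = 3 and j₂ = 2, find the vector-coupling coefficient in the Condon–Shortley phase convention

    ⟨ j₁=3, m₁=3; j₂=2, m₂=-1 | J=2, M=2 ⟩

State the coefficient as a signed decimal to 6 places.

+√(5/14) = +0.597614

√[5·3!3!1!/8! · 6!0!1!3!4!0!] = √(3240/7)
  +(−1)^0/∏(0,3,0,1,3,0)! = 1/36  (running 1/36)
⟨..|..⟩ = √(3240/7)·(1/36) = +0.597614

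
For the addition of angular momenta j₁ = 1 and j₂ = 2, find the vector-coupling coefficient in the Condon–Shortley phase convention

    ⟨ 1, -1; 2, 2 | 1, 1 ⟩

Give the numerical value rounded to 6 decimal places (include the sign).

triangle: 2!×0!×2!/5! = 4/120
(j±m)!: 0!×2!×4!×0!×2!×0! = 96
prefactor² = (2J+1)×Δ×N² = 48/5
  k=2: +1/(2!×0!×0!×2!×0!×0!) = 1/4
Σ = 1/4  ⇒  CG² = 48/5×1/4² = 3/5
CG = +√(3/5) = +0.774597

+√(3/5) = +0.774597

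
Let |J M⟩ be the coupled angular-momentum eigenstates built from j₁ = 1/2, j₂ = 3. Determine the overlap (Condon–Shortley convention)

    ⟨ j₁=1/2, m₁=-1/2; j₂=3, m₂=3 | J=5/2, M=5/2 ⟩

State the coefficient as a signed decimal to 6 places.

−√(6/7) = -0.925820

triangle: 1!·0!·5!/7! = 120/5040
(j±m)!: 0!·1!·6!·0!·5!·0! = 86400
prefactor² = (2J+1)·Δ·N² = 86400/7
  k=1: −1/(1!·0!·0!·5!·0!·0!) = -1/120
Σ = -1/120  ⇒  CG² = 86400/7·(-1/120)² = 6/7
CG = −√(6/7) = -0.925820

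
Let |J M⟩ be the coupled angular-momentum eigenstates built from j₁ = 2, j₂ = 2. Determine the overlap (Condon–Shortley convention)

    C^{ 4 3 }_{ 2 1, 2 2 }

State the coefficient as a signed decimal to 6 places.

+0.707107

√[9·0!4!4!/9! · 3!1!4!0!7!1!] = √(10368)
  +(−1)^0/∏(0,0,1,4,3,0)! = 1/144  (running 1/144)
⟨..|..⟩ = √(10368)·(1/144) = +0.707107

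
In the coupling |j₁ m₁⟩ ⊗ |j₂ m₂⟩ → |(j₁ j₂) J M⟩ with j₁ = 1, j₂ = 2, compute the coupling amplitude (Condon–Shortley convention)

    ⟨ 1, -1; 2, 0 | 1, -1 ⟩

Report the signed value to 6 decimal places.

+0.316228

triangle: 2!×0!×2!/5! = 4/120
(j±m)!: 0!×2!×2!×2!×0!×2! = 16
prefactor² = (2J+1)×Δ×N² = 8/5
  k=2: +1/(2!×0!×0!×0!×0!×2!) = 1/4
Σ = 1/4  ⇒  CG² = 8/5×1/4² = 1/10
CG = +√(1/10) = +0.316228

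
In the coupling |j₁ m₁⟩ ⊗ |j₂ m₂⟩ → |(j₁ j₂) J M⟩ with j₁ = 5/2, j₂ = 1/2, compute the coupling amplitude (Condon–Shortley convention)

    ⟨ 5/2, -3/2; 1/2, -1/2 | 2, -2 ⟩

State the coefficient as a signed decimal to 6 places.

triangle: 1!×4!×0!/6! = 24/720
(j±m)!: 1!×4!×0!×1!×0!×4! = 576
prefactor² = (2J+1)×Δ×N² = 96
  k=0: +1/(0!×1!×4!×0!×0!×0!) = 1/24
Σ = 1/24  ⇒  CG² = 96×1/24² = 1/6
CG = +√(1/6) = +0.408248

+0.408248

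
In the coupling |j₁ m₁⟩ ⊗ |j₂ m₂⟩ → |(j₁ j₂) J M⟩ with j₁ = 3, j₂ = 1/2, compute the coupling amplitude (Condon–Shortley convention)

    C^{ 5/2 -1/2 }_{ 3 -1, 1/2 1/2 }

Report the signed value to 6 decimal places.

-0.755929

triangle: 1!·5!·0!/7! = 120/5040
(j±m)!: 2!·4!·1!·0!·2!·3! = 576
prefactor² = (2J+1)·Δ·N² = 576/7
  k=1: −1/(1!·0!·3!·0!·2!·0!) = -1/12
Σ = -1/12  ⇒  CG² = 576/7·(-1/12)² = 4/7
CG = −√(4/7) = -0.755929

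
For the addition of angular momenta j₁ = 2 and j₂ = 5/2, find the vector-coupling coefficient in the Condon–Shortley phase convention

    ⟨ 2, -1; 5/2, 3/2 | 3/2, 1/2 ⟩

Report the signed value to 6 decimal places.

+0.138013

triangle: 3!·1!·2!/7! = 12/5040
(j±m)!: 1!·3!·4!·1!·2!·1! = 288
prefactor² = (2J+1)·Δ·N² = 96/35
  k=2: +1/(2!·1!·1!·2!·0!·0!) = 1/4
  k=3: −1/(3!·0!·0!·1!·1!·1!) = -1/6
Σ = 1/12  ⇒  CG² = 96/35·1/12² = 2/105
CG = +√(2/105) = +0.138013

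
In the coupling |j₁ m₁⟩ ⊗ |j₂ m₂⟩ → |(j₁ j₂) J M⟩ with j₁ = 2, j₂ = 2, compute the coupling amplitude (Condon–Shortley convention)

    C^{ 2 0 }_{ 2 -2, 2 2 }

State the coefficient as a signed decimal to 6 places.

+0.534522

√[5·2!2!2!/7! · 0!4!4!0!2!2!] = √(128/7)
  +(−1)^2/∏(2,0,2,2,0,0)! = 1/8  (running 1/8)
⟨..|..⟩ = √(128/7)·(1/8) = +0.534522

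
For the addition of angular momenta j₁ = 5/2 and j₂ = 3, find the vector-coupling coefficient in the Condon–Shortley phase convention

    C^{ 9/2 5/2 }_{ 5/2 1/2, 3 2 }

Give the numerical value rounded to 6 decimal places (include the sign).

−√(49/198) = -0.497468

triangle: 1!·4!·5!/11! = 2880/39916800
(j±m)!: 3!·2!·5!·1!·7!·2! = 14515200
prefactor² = (2J+1)·Δ·N² = 115200/11
  k=0: +1/(0!·1!·2!·5!·2!·0!) = 1/480
  k=1: −1/(1!·0!·1!·4!·3!·1!) = -1/144
Σ = -7/1440  ⇒  CG² = 115200/11·(-7/1440)² = 49/198
CG = −√(49/198) = -0.497468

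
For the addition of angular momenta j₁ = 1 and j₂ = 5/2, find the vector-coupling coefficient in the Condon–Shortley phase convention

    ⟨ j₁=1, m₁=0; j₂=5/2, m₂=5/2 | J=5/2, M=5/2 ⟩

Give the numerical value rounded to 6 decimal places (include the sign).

−√(5/7) ≈ -0.845154

triangle: 1!×1!×4!/7! = 24/5040
(j±m)!: 1!×1!×5!×0!×5!×0! = 14400
prefactor² = (2J+1)×Δ×N² = 2880/7
  k=1: −1/(1!×0!×0!×4!×1!×0!) = -1/24
Σ = -1/24  ⇒  CG² = 2880/7×(-1/24)² = 5/7
CG = −√(5/7) = -0.845154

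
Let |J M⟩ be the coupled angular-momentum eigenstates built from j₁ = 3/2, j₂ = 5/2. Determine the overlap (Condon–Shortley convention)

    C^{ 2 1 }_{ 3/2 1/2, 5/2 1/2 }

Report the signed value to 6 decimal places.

−√(25/84) ≈ -0.545545

j₁+j₂−J=2  J+j₁−j₂=1  J−j₁+j₂=3  j₁+j₂+J+1=7
(j₁±m₁, j₂±m₂, J±M) = (2,1,3,2,3,1)
P² = 12/7
sum k=0..1:
  [0] +1/12 = 1/12
  [1] −1/2 = -1/2
S = -5/12
C² = P²·S² = 25/84 ; C = -0.545545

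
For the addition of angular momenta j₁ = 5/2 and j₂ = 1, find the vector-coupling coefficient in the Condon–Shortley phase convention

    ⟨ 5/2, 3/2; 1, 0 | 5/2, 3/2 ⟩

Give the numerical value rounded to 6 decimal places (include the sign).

√[6·1!4!1!/7! · 4!1!1!1!4!1!] = √(576/35)
  +(−1)^0/∏(0,1,1,1,3,0)! = 1/6  (running 1/6)
  +(−1)^1/∏(1,0,0,0,4,1)! = -1/24  (running 1/8)
⟨..|..⟩ = √(576/35)·(1/8) = +0.507093

+√(9/35) ≈ +0.507093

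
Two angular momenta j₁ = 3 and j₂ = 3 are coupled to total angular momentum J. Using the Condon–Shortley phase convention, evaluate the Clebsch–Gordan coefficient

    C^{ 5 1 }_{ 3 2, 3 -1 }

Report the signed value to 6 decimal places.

+0.566947

triangle: 1!×5!×5!/12! = 14400/479001600
(j±m)!: 5!×1!×2!×4!×6!×4! = 99532800
prefactor² = (2J+1)×Δ×N² = 230400/7
  k=0: +1/(0!×1!×1!×2!×4!×3!) = 1/288
  k=1: −1/(1!×0!×0!×1!×5!×4!) = -1/2880
Σ = 1/320  ⇒  CG² = 230400/7×1/320² = 9/28
CG = +√(9/28) = +0.566947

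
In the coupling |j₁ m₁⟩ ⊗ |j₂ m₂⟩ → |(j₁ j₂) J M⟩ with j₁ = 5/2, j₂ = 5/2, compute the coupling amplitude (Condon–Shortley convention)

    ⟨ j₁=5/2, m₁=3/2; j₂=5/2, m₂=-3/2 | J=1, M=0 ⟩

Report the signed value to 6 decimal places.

triangle: 4!·1!·1!/7! = 24/5040
(j±m)!: 4!·1!·1!·4!·1!·1! = 576
prefactor² = (2J+1)·Δ·N² = 288/35
  k=0: +1/(0!·4!·1!·1!·0!·0!) = 1/24
  k=1: −1/(1!·3!·0!·0!·1!·1!) = -1/6
Σ = -1/8  ⇒  CG² = 288/35·(-1/8)² = 9/70
CG = −√(9/70) = -0.358569

-0.358569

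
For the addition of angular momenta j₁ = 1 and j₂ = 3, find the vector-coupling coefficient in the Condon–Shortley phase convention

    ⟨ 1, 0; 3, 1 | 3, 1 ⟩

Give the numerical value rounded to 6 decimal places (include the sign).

√[7·1!1!5!/8! · 1!1!4!2!4!2!] = √(48)
  +(−1)^0/∏(0,1,1,4,0,1)! = 1/24  (running 1/24)
  +(−1)^1/∏(1,0,0,3,1,2)! = -1/12  (running -1/24)
⟨..|..⟩ = √(48)·(-1/24) = -0.288675

−√(1/12) ≈ -0.288675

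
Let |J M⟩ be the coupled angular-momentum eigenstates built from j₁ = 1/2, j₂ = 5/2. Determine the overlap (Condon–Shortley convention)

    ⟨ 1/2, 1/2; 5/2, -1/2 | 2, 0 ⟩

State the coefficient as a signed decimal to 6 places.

j₁+j₂−J=1  J+j₁−j₂=0  J−j₁+j₂=4  j₁+j₂+J+1=6
(j₁±m₁, j₂±m₂, J±M) = (1,0,2,3,2,2)
P² = 8
sum k=0..0:
  [0] +1/4 = 1/4
S = 1/4
C² = P²·S² = 1/2 ; C = +0.707107

+0.707107  (= +√(1/2))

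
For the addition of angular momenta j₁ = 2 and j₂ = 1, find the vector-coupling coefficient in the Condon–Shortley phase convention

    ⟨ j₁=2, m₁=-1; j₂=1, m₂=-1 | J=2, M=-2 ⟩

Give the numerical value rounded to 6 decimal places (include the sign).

+0.577350  (= +√(1/3))

√[5·1!3!1!/6! · 1!3!0!2!0!4!] = √(12)
  +(−1)^0/∏(0,1,3,0,0,1)! = 1/6  (running 1/6)
⟨..|..⟩ = √(12)·(1/6) = +0.577350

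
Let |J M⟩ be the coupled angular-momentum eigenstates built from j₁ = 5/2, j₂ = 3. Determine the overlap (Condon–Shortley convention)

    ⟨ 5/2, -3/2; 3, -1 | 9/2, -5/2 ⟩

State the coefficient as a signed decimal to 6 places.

√[10·1!4!5!/11! · 1!4!2!4!2!7!] = √(92160/11)
  +(−1)^0/∏(0,1,4,2,0,3)! = 1/288  (running 1/288)
  +(−1)^1/∏(1,0,3,1,1,4)! = -1/144  (running -1/288)
⟨..|..⟩ = √(92160/11)·(-1/288) = -0.317821

-0.317821  (= −√(10/99))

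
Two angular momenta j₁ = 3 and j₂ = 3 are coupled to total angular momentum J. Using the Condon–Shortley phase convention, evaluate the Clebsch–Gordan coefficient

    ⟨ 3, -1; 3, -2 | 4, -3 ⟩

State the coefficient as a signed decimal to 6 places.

j₁+j₂−J=2  J+j₁−j₂=4  J−j₁+j₂=4  j₁+j₂+J+1=11
(j₁±m₁, j₂±m₂, J±M) = (2,4,1,5,1,7)
P² = 82944/11
sum k=0..1:
  [0] +1/288 = 1/288
  [1] −1/144 = -1/144
S = -1/288
C² = P²·S² = 1/11 ; C = -0.301511

-0.301511  (= −√(1/11))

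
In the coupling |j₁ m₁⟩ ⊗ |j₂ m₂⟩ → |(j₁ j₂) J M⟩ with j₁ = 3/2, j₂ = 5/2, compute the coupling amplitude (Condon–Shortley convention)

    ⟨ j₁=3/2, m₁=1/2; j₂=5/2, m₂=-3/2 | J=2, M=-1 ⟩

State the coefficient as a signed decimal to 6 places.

+0.154303  (= +√(1/42))

triangle: 2!*1!*3!/7! = 12/5040
(j±m)!: 2!*1!*1!*4!*1!*3! = 288
prefactor² = (2J+1)*Δ*N² = 24/7
  k=0: +1/(0!*2!*1!*1!*0!*2!) = 1/4
  k=1: −1/(1!*1!*0!*0!*1!*3!) = -1/6
Σ = 1/12  ⇒  CG² = 24/7*1/12² = 1/42
CG = +√(1/42) = +0.154303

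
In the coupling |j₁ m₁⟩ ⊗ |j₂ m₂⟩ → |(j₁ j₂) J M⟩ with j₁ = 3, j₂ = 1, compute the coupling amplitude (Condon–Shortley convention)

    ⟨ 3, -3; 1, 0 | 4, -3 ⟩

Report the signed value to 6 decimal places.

j₁+j₂−J=0  J+j₁−j₂=6  J−j₁+j₂=2  j₁+j₂+J+1=9
(j₁±m₁, j₂±m₂, J±M) = (0,6,1,1,1,7)
P² = 129600
sum k=0..0:
  [0] +1/720 = 1/720
S = 1/720
C² = P²·S² = 1/4 ; C = +0.500000

+0.500000  (= +√(1/4))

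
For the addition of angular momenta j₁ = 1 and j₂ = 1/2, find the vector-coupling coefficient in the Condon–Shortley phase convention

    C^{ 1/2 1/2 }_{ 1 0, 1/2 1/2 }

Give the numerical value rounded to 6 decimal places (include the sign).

j₁+j₂−J=1  J+j₁−j₂=1  J−j₁+j₂=0  j₁+j₂+J+1=3
(j₁±m₁, j₂±m₂, J±M) = (1,1,1,0,1,0)
P² = 1/3
sum k=1..1:
  [1] −1/1 = -1
S = -1
C² = P²·S² = 1/3 ; C = -0.577350

−√(1/3) = -0.577350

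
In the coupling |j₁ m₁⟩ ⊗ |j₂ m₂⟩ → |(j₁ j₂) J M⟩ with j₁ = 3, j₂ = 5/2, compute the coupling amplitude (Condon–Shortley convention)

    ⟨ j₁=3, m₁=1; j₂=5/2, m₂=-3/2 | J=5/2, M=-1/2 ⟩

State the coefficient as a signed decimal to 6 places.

−√(1/35) ≈ -0.169031

triangle: 3!×3!×2!/9! = 72/362880
(j±m)!: 4!×2!×1!×4!×2!×3! = 13824
prefactor² = (2J+1)×Δ×N² = 576/35
  k=0: +1/(0!×3!×2!×1!×1!×1!) = 1/12
  k=1: −1/(1!×2!×1!×0!×2!×2!) = -1/8
Σ = -1/24  ⇒  CG² = 576/35×(-1/24)² = 1/35
CG = −√(1/35) = -0.169031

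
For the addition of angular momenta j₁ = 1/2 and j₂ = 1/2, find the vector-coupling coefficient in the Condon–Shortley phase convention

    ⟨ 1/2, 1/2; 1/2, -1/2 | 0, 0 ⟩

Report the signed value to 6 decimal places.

j₁+j₂−J=1  J+j₁−j₂=0  J−j₁+j₂=0  j₁+j₂+J+1=2
(j₁±m₁, j₂±m₂, J±M) = (1,0,0,1,0,0)
P² = 1/2
sum k=0..0:
  [0] +1/1 = 1
S = 1
C² = P²·S² = 1/2 ; C = +0.707107

+0.707107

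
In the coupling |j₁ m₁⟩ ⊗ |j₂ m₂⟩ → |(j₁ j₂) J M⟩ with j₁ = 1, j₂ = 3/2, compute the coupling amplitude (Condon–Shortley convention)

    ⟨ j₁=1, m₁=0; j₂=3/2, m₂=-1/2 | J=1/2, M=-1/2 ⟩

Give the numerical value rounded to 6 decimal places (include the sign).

j₁+j₂−J=2  J+j₁−j₂=0  J−j₁+j₂=1  j₁+j₂+J+1=4
(j₁±m₁, j₂±m₂, J±M) = (1,1,1,2,0,1)
P² = 1/3
sum k=1..1:
  [1] −1/1 = -1
S = -1
C² = P²·S² = 1/3 ; C = -0.577350

-0.577350  (= −√(1/3))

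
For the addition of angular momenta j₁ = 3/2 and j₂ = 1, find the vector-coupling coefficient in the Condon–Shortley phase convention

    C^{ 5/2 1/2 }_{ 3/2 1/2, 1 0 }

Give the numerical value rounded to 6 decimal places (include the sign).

+√(3/5) ≈ +0.774597

√[6·0!3!2!/6! · 2!1!1!1!3!2!] = √(12/5)
  +(−1)^0/∏(0,0,1,1,2,1)! = 1/2  (running 1/2)
⟨..|..⟩ = √(12/5)·(1/2) = +0.774597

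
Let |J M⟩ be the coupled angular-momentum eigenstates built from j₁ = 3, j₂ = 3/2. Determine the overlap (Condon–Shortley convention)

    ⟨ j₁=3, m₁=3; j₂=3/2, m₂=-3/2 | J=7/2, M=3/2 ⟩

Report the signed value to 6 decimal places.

√[8·1!5!2!/9! · 6!0!0!3!5!2!] = √(38400/7)
  +(−1)^0/∏(0,1,0,0,5,2)! = 1/240  (running 1/240)
⟨..|..⟩ = √(38400/7)·(1/240) = +0.308607

+0.308607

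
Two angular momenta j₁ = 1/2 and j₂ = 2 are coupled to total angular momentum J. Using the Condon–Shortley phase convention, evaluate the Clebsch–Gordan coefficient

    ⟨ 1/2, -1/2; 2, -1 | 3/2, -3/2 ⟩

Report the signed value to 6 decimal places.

triangle: 1!*0!*3!/5! = 6/120
(j±m)!: 0!*1!*1!*3!*0!*3! = 36
prefactor² = (2J+1)*Δ*N² = 36/5
  k=1: −1/(1!*0!*0!*0!*0!*3!) = -1/6
Σ = -1/6  ⇒  CG² = 36/5*(-1/6)² = 1/5
CG = −√(1/5) = -0.447214

-0.447214  (= −√(1/5))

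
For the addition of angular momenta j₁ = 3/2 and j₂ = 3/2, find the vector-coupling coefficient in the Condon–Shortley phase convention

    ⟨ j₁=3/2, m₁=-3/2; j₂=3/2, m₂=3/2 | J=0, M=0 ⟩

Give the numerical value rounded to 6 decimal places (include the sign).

−√(1/4) ≈ -0.500000

√[1·3!0!0!/4! · 0!3!3!0!0!0!] = √(9)
  +(−1)^3/∏(3,0,0,0,0,0)! = -1/6  (running -1/6)
⟨..|..⟩ = √(9)·(-1/6) = -0.500000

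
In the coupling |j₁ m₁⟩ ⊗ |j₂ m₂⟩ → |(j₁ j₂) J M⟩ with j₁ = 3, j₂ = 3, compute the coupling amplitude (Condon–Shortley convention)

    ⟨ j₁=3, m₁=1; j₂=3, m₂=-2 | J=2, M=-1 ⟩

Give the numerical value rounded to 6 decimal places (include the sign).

√[5·4!2!2!/9! · 4!2!1!5!1!3!] = √(320/7)
  +(−1)^0/∏(0,4,2,1,0,1)! = 1/48  (running 1/48)
  +(−1)^1/∏(1,3,1,0,1,2)! = -1/12  (running -1/16)
⟨..|..⟩ = √(320/7)·(-1/16) = -0.422577

-0.422577  (= −√(5/28))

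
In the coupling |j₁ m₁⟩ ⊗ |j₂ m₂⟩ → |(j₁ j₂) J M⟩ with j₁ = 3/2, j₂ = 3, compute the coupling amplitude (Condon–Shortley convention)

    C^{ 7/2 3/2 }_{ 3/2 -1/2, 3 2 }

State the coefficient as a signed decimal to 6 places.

-0.654654  (= −√(3/7))

j₁+j₂−J=1  J+j₁−j₂=2  J−j₁+j₂=5  j₁+j₂+J+1=9
(j₁±m₁, j₂±m₂, J±M) = (1,2,5,1,5,2)
P² = 6400/21
sum k=0..1:
  [0] +1/240 = 1/240
  [1] −1/24 = -1/24
S = -3/80
C² = P²·S² = 3/7 ; C = -0.654654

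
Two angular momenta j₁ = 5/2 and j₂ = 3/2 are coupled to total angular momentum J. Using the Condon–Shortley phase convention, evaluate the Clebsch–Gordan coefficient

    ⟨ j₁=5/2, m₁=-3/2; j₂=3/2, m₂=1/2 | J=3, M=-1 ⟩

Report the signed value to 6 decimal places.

−√(49/120) ≈ -0.639010

√[7·1!4!2!/8! · 1!4!2!1!2!4!] = √(96/5)
  +(−1)^0/∏(0,1,4,2,0,0)! = 1/48  (running 1/48)
  +(−1)^1/∏(1,0,3,1,1,1)! = -1/6  (running -7/48)
⟨..|..⟩ = √(96/5)·(-7/48) = -0.639010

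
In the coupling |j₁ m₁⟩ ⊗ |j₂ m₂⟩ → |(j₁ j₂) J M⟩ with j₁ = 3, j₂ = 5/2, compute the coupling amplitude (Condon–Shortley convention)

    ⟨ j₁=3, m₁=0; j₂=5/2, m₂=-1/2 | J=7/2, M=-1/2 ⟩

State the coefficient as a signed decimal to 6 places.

triangle: 2!·4!·3!/10! = 288/3628800
(j±m)!: 3!·3!·2!·3!·3!·4! = 62208
prefactor² = (2J+1)·Δ·N² = 6912/175
  k=0: +1/(0!·2!·3!·2!·1!·1!) = 1/24
  k=1: −1/(1!·1!·2!·1!·2!·2!) = -1/8
  k=2: +1/(2!·0!·1!·0!·3!·3!) = 1/72
Σ = -5/72  ⇒  CG² = 6912/175·(-5/72)² = 4/21
CG = −√(4/21) = -0.436436

−√(4/21) = -0.436436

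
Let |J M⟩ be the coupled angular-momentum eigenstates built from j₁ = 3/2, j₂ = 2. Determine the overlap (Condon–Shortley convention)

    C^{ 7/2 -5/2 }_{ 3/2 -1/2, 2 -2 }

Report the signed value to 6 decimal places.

j₁+j₂−J=0  J+j₁−j₂=3  J−j₁+j₂=4  j₁+j₂+J+1=8
(j₁±m₁, j₂±m₂, J±M) = (1,2,0,4,1,6)
P² = 6912/7
sum k=0..0:
  [0] +1/48 = 1/48
S = 1/48
C² = P²·S² = 3/7 ; C = +0.654654

+0.654654  (= +√(3/7))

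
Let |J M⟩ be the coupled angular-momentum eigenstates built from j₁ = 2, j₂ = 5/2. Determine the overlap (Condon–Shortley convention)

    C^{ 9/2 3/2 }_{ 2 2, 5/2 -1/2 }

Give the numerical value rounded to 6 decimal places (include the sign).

+√(5/42) = +0.345033

√[10·0!4!5!/10! · 4!0!2!3!6!3!] = √(69120/7)
  +(−1)^0/∏(0,0,0,2,4,3)! = 1/288  (running 1/288)
⟨..|..⟩ = √(69120/7)·(1/288) = +0.345033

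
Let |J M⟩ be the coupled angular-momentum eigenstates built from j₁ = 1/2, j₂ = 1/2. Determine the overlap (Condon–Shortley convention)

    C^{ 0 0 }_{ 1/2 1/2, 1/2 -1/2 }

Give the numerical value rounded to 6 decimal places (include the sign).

+√(1/2) = +0.707107

j₁+j₂−J=1  J+j₁−j₂=0  J−j₁+j₂=0  j₁+j₂+J+1=2
(j₁±m₁, j₂±m₂, J±M) = (1,0,0,1,0,0)
P² = 1/2
sum k=0..0:
  [0] +1/1 = 1
S = 1
C² = P²·S² = 1/2 ; C = +0.707107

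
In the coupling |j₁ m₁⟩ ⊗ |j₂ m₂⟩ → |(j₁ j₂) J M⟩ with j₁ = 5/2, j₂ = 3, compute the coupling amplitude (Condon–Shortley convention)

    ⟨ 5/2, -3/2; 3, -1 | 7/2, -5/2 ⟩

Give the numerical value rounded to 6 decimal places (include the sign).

√[8·2!3!4!/10! · 1!4!2!4!1!6!] = √(18432/35)
  +(−1)^1/∏(1,1,3,1,0,3)! = -1/36  (running -1/36)
  +(−1)^2/∏(2,0,2,0,1,4)! = 1/96  (running -5/288)
⟨..|..⟩ = √(18432/35)·(-5/288) = -0.398410

−√(10/63) ≈ -0.398410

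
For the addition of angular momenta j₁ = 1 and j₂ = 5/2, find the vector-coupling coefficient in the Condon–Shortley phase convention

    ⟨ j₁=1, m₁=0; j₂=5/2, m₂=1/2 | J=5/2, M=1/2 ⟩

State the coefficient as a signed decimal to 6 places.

-0.169031

√[6·1!1!4!/7! · 1!1!3!2!3!2!] = √(144/35)
  +(−1)^0/∏(0,1,1,3,0,1)! = 1/6  (running 1/6)
  +(−1)^1/∏(1,0,0,2,1,2)! = -1/4  (running -1/12)
⟨..|..⟩ = √(144/35)·(-1/12) = -0.169031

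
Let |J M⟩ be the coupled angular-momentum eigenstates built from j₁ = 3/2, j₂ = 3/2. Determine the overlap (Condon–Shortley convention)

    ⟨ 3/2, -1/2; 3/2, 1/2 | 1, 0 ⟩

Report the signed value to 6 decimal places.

-0.223607  (= −√(1/20))

triangle: 2!·1!·1!/5! = 2/120
(j±m)!: 1!·2!·2!·1!·1!·1! = 4
prefactor² = (2J+1)·Δ·N² = 1/5
  k=1: −1/(1!·1!·1!·1!·0!·0!) = -1
  k=2: +1/(2!·0!·0!·0!·1!·1!) = 1/2
Σ = -1/2  ⇒  CG² = 1/5·(-1/2)² = 1/20
CG = −√(1/20) = -0.223607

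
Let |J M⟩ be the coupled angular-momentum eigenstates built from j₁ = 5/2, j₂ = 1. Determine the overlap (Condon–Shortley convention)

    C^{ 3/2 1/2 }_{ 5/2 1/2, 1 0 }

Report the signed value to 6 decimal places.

−√(2/5) = -0.632456

j₁+j₂−J=2  J+j₁−j₂=3  J−j₁+j₂=0  j₁+j₂+J+1=6
(j₁±m₁, j₂±m₂, J±M) = (3,2,1,1,2,1)
P² = 8/5
sum k=1..1:
  [1] −1/2 = -1/2
S = -1/2
C² = P²·S² = 2/5 ; C = -0.632456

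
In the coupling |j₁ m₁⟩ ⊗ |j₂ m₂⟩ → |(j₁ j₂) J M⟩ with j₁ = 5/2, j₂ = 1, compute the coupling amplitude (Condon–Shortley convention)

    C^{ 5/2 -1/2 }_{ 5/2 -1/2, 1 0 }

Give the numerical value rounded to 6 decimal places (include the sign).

−√(1/35) = -0.169031

j₁+j₂−J=1  J+j₁−j₂=4  J−j₁+j₂=1  j₁+j₂+J+1=7
(j₁±m₁, j₂±m₂, J±M) = (2,3,1,1,2,3)
P² = 144/35
sum k=0..1:
  [0] +1/6 = 1/6
  [1] −1/4 = -1/4
S = -1/12
C² = P²·S² = 1/35 ; C = -0.169031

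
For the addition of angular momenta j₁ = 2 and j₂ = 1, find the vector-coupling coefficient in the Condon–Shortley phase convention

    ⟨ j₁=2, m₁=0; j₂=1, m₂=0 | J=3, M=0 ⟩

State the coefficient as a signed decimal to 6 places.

√[7·0!4!2!/7! · 2!2!1!1!3!3!] = √(48/5)
  +(−1)^0/∏(0,0,2,1,2,1)! = 1/4  (running 1/4)
⟨..|..⟩ = √(48/5)·(1/4) = +0.774597

+√(3/5) = +0.774597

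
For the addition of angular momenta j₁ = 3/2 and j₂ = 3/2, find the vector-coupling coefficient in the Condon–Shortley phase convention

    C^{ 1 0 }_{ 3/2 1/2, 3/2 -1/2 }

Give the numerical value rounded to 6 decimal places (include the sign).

j₁+j₂−J=2  J+j₁−j₂=1  J−j₁+j₂=1  j₁+j₂+J+1=5
(j₁±m₁, j₂±m₂, J±M) = (2,1,1,2,1,1)
P² = 1/5
sum k=0..1:
  [0] +1/2 = 1/2
  [1] −1/1 = -1
S = -1/2
C² = P²·S² = 1/20 ; C = -0.223607

-0.223607  (= −√(1/20))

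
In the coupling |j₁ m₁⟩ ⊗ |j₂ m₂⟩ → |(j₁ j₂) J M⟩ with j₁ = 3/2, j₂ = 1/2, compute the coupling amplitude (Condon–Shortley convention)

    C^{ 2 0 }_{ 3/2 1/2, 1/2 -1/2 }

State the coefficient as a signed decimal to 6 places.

+0.707107

√[5·0!3!1!/5! · 2!1!0!1!2!2!] = √(2)
  +(−1)^0/∏(0,0,1,0,2,1)! = 1/2  (running 1/2)
⟨..|..⟩ = √(2)·(1/2) = +0.707107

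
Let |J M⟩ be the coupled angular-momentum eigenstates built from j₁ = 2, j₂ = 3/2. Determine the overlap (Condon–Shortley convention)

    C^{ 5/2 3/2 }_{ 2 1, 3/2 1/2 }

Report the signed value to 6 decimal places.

j₁+j₂−J=1  J+j₁−j₂=3  J−j₁+j₂=2  j₁+j₂+J+1=7
(j₁±m₁, j₂±m₂, J±M) = (3,1,2,1,4,1)
P² = 144/35
sum k=0..1:
  [0] +1/4 = 1/4
  [1] −1/6 = -1/6
S = 1/12
C² = P²·S² = 1/35 ; C = +0.169031

+√(1/35) = +0.169031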